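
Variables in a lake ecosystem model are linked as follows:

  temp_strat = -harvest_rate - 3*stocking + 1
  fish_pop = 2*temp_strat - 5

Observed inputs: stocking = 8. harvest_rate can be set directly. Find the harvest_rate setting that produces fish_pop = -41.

Substituting into the temp_strat equation gives temp_strat = -harvest_rate - 23.
Substituting into the fish_pop equation gives fish_pop = -2*harvest_rate - 51.
Solve -2*harvest_rate - 51 = -41: harvest_rate = (-41 + 51) / -2 = -5.

harvest_rate = -5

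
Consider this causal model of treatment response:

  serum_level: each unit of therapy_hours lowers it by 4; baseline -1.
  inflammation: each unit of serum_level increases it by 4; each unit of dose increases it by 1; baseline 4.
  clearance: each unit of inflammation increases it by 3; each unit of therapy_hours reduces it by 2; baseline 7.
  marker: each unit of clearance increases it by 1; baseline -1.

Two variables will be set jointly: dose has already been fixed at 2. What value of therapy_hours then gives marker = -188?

therapy_hours = 4

With dose held at 2:
Substituting into the inflammation equation gives inflammation = -16*therapy_hours + 2.
Substituting into the clearance equation gives clearance = -50*therapy_hours + 13.
This gives marker = -50*therapy_hours + 12.
Solve -50*therapy_hours + 12 = -188: therapy_hours = (-188 - 12) / -50 = 4.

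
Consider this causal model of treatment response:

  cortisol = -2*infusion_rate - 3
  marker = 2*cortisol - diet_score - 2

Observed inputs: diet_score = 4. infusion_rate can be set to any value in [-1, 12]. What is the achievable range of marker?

Substituting into the marker equation gives marker = -4*infusion_rate - 12.
Linear in infusion_rate, so extremes are at the endpoints: infusion_rate = -1 gives marker = -8; infusion_rate = 12 gives marker = -60.

-60 to -8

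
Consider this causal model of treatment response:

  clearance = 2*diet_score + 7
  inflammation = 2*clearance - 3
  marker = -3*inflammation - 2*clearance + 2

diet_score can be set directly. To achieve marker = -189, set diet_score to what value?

diet_score = 9

Substituting into the inflammation equation gives inflammation = 4*diet_score + 11.
Substituting into the marker equation gives marker = -16*diet_score - 45.
Solve -16*diet_score - 45 = -189: diet_score = (-189 + 45) / -16 = 9.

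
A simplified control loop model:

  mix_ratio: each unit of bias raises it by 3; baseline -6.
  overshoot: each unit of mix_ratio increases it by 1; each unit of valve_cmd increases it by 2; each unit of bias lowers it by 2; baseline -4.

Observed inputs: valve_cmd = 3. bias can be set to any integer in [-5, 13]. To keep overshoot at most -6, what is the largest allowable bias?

bias = -2

Substituting into the overshoot equation gives overshoot = bias - 4.
Require bias - 4 ≤ -6, so bias ≤ -2.
The largest integer in [-5, 13] satisfying this is -2.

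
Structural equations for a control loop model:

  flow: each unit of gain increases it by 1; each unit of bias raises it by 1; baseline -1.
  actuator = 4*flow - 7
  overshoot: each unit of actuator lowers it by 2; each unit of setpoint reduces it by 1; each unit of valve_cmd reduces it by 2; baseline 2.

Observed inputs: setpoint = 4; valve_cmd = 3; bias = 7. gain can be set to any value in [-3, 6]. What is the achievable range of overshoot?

-90 to -18

Substituting into the flow equation gives flow = gain + 6.
This gives actuator = 4*gain + 17.
So overshoot = -8*gain - 42.
Linear in gain, so extremes are at the endpoints: gain = -3 gives overshoot = -18; gain = 6 gives overshoot = -90.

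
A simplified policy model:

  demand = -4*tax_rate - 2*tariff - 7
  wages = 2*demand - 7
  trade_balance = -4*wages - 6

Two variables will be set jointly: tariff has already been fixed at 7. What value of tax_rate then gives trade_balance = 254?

With tariff held at 7:
Substituting into the demand equation gives demand = -4*tax_rate - 21.
Substituting into the wages equation gives wages = -8*tax_rate - 49.
This gives trade_balance = 32*tax_rate + 190.
Solve 32*tax_rate + 190 = 254: tax_rate = (254 - 190) / 32 = 2.

tax_rate = 2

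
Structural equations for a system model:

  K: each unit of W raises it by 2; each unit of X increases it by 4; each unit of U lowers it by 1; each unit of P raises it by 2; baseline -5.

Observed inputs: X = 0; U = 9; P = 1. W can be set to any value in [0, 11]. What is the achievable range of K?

-12 to 10

Substituting into the K equation gives K = 2*W - 12.
Linear in W, so extremes are at the endpoints: W = 0 gives K = -12; W = 11 gives K = 10.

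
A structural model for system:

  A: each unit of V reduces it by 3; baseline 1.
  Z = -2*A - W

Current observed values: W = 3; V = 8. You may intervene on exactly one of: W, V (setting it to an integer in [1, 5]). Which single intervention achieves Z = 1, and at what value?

Intervening on W: Z = -W + 46. Reaching 1 requires W = 45, outside [1, 5].
Intervening on V: with other inputs at their observed values, Z = 6*V - 5. Solving for 1 gives V = 1, within [1, 5].

set V = 1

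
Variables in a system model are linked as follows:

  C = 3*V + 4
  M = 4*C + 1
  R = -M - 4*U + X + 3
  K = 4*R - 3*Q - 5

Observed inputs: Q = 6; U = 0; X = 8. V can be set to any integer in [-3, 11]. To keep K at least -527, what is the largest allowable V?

V = 10

Substituting into the M equation gives M = 12*V + 17.
Substituting into the R equation gives R = -12*V - 6.
Substituting into the K equation gives K = -48*V - 47.
Require -48*V - 47 ≥ -527, so V ≤ 10.
The largest integer in [-3, 11] satisfying this is 10.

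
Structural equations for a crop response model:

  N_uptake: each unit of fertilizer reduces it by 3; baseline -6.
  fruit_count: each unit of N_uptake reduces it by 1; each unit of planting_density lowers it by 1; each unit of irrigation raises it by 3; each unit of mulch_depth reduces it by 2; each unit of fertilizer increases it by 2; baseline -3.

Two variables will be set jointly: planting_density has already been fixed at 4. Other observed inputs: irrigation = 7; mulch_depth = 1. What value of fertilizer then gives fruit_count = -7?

With planting_density held at 4:
Substituting into the fruit_count equation gives fruit_count = 5*fertilizer + 18.
Solve 5*fertilizer + 18 = -7: fertilizer = (-7 - 18) / 5 = -5.

fertilizer = -5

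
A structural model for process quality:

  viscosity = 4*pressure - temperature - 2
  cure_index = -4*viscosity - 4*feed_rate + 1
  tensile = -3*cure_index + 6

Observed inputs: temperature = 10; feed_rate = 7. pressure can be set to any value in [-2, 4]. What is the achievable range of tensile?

-153 to 135

Substituting into the viscosity equation gives viscosity = 4*pressure - 12.
cure_index becomes -16*pressure + 21.
So tensile = 48*pressure - 57.
Linear in pressure, so extremes are at the endpoints: pressure = -2 gives tensile = -153; pressure = 4 gives tensile = 135.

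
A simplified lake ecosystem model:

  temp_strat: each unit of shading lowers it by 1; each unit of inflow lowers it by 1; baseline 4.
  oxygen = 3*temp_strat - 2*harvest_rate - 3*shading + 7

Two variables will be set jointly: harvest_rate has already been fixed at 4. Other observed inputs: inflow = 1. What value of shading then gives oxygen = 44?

With harvest_rate held at 4:
Substituting into the temp_strat equation gives temp_strat = -shading + 3.
Substituting into the oxygen equation gives oxygen = -6*shading + 8.
Solve -6*shading + 8 = 44: shading = (44 - 8) / -6 = -6.

shading = -6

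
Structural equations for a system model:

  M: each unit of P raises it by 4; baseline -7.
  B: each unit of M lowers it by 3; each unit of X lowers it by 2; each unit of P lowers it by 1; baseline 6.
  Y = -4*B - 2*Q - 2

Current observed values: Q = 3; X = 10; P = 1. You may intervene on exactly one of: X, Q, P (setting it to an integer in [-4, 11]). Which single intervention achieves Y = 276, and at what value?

Intervening on X: Y = 8*X - 64. Reaching 276 requires X = 85/2, not an integer.
Intervening on Q: Y = -2*Q + 22. Reaching 276 requires Q = -127, outside [-4, 11].
Intervening on P: with other inputs at their observed values, Y = 52*P - 36. Solving for 276 gives P = 6, within [-4, 11].

set P = 6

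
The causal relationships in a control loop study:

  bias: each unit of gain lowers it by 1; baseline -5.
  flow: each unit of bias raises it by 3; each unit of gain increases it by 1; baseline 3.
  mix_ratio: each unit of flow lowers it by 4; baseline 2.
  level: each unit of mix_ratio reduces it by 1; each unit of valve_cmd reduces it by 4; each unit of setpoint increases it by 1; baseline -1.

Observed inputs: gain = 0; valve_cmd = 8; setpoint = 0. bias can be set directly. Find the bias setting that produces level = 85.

Intervening on bias fixes its value directly, overriding its dependence on gain.
Substituting into the flow equation gives flow = 3*bias + 3.
mix_ratio becomes -12*bias - 10.
So level = 12*bias - 23.
Solve 12*bias - 23 = 85: bias = (85 + 23) / 12 = 9.

bias = 9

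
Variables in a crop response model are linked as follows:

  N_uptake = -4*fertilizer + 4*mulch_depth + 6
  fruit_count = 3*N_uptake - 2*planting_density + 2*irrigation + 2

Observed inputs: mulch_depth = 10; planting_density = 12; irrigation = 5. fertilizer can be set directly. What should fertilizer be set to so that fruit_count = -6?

Substituting into the N_uptake equation gives N_uptake = -4*fertilizer + 46.
Substituting into the fruit_count equation gives fruit_count = -12*fertilizer + 126.
Solve -12*fertilizer + 126 = -6: fertilizer = (-6 - 126) / -12 = 11.

fertilizer = 11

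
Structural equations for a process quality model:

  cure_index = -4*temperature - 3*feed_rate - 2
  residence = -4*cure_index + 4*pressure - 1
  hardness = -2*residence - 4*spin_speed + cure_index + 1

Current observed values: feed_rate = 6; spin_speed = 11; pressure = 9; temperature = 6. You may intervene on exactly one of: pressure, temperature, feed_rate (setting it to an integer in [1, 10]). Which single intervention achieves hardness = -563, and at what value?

set feed_rate = 8

Intervening on pressure: hardness = -8*pressure - 437. Reaching -563 requires pressure = 63/4, not an integer.
Intervening on temperature: hardness = -36*temperature - 293. Reaching -563 requires temperature = 15/2, not an integer.
Intervening on feed_rate: with other inputs at their observed values, hardness = -27*feed_rate - 347. Solving for -563 gives feed_rate = 8, within [1, 10].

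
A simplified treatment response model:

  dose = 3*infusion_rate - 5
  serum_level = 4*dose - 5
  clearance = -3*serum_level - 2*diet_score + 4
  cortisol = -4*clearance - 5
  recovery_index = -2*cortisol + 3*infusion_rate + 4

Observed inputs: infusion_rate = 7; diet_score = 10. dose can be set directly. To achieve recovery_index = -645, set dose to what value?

Intervening on dose fixes its value directly, overriding its dependence on infusion_rate.
Substituting into the clearance equation gives clearance = -12*dose - 1.
This gives cortisol = 48*dose - 1.
Substituting into the recovery_index equation gives recovery_index = -96*dose + 27.
Solve -96*dose + 27 = -645: dose = (-645 - 27) / -96 = 7.

dose = 7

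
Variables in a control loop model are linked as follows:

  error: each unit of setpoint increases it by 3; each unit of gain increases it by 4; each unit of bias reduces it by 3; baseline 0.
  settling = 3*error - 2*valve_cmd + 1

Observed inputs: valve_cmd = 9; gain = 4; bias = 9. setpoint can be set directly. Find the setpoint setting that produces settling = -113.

setpoint = -7

Substituting into the error equation gives error = 3*setpoint - 11.
So settling = 9*setpoint - 50.
Solve 9*setpoint - 50 = -113: setpoint = (-113 + 50) / 9 = -7.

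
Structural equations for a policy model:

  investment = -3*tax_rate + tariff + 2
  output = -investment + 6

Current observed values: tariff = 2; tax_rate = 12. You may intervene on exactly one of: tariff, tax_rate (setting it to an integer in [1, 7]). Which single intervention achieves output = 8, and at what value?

Intervening on tariff: output = -tariff + 40. Reaching 8 requires tariff = 32, outside [1, 7].
Intervening on tax_rate: with other inputs at their observed values, output = 3*tax_rate + 2. Solving for 8 gives tax_rate = 2, within [1, 7].

set tax_rate = 2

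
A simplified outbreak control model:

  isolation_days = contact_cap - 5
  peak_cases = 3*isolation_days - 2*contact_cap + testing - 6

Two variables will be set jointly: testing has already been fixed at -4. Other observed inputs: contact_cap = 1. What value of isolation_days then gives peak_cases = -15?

isolation_days = -1

With testing held at -4:
Intervening on isolation_days fixes its value directly, overriding its dependence on contact_cap.
Substituting into the peak_cases equation gives peak_cases = 3*isolation_days - 12.
Solve 3*isolation_days - 12 = -15: isolation_days = (-15 + 12) / 3 = -1.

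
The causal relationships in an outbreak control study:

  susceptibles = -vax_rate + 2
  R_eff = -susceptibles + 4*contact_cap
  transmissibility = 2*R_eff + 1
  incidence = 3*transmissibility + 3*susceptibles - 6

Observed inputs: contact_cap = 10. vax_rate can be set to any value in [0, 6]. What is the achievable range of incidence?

231 to 249

Substituting into the R_eff equation gives R_eff = vax_rate + 38.
Substituting into the transmissibility equation gives transmissibility = 2*vax_rate + 77.
Substituting into the incidence equation gives incidence = 3*vax_rate + 231.
Linear in vax_rate, so extremes are at the endpoints: vax_rate = 0 gives incidence = 231; vax_rate = 6 gives incidence = 249.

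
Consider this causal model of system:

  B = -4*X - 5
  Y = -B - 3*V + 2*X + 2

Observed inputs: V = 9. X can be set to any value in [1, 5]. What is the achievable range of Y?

Substituting into the Y equation gives Y = 6*X - 20.
Linear in X, so extremes are at the endpoints: X = 1 gives Y = -14; X = 5 gives Y = 10.

-14 to 10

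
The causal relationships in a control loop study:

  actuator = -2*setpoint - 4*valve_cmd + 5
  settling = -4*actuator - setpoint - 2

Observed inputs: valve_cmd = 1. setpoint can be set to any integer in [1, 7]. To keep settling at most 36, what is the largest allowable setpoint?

Substituting into the actuator equation gives actuator = -2*setpoint + 1.
Substituting into the settling equation gives settling = 7*setpoint - 6.
Require 7*setpoint - 6 ≤ 36, so setpoint ≤ 6.
The largest integer in [1, 7] satisfying this is 6.

setpoint = 6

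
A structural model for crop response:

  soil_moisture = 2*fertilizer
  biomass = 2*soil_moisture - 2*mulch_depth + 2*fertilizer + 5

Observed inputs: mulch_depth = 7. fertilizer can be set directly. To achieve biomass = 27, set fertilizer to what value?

fertilizer = 6

Substituting into the biomass equation gives biomass = 6*fertilizer - 9.
Solve 6*fertilizer - 9 = 27: fertilizer = (27 + 9) / 6 = 6.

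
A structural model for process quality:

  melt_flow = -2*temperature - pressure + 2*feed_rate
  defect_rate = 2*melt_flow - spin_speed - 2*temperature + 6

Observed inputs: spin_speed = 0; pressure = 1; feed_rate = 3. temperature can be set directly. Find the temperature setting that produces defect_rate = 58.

Substituting into the melt_flow equation gives melt_flow = -2*temperature + 5.
This gives defect_rate = -6*temperature + 16.
Solve -6*temperature + 16 = 58: temperature = (58 - 16) / -6 = -7.

temperature = -7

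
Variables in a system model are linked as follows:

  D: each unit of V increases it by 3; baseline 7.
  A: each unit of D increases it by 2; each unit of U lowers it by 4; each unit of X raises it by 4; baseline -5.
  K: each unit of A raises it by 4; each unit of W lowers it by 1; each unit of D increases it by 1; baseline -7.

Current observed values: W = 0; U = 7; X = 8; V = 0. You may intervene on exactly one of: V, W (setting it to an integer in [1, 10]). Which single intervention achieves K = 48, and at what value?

Intervening on V: K = 27*V + 52. Reaching 48 requires V = -4/27, not an integer.
Intervening on W: with other inputs at their observed values, K = -W + 52. Solving for 48 gives W = 4, within [1, 10].

set W = 4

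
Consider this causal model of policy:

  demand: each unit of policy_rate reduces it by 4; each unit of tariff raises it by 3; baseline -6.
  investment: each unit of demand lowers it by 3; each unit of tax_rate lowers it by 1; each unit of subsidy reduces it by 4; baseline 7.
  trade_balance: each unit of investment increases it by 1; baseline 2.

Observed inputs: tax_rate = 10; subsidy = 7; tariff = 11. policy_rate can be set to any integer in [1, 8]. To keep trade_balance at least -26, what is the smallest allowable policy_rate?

Substituting into the demand equation gives demand = -4*policy_rate + 27.
Substituting into the investment equation gives investment = 12*policy_rate - 112.
trade_balance becomes 12*policy_rate - 110.
Require 12*policy_rate - 110 ≥ -26, so policy_rate ≥ 7.
The smallest integer in [1, 8] satisfying this is 7.

policy_rate = 7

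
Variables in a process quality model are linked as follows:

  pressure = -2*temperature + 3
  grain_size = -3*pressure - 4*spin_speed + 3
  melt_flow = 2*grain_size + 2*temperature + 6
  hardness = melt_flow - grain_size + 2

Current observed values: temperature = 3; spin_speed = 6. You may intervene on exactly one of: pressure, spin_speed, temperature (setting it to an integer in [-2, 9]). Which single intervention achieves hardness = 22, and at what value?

Intervening on pressure: hardness = -3*pressure - 7. Reaching 22 requires pressure = -29/3, not an integer.
Intervening on spin_speed: with other inputs at their observed values, hardness = -4*spin_speed + 26. Solving for 22 gives spin_speed = 1, within [-2, 9].
Intervening on temperature: hardness = 8*temperature - 22. Reaching 22 requires temperature = 11/2, not an integer.

set spin_speed = 1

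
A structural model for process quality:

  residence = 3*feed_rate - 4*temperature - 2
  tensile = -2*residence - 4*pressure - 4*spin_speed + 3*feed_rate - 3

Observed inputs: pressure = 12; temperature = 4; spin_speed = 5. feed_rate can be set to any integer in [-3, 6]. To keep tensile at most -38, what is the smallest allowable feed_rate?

feed_rate = 1

Substituting into the residence equation gives residence = 3*feed_rate - 18.
tensile becomes -3*feed_rate - 35.
Require -3*feed_rate - 35 ≤ -38, so feed_rate ≥ 1.
The smallest integer in [-3, 6] satisfying this is 1.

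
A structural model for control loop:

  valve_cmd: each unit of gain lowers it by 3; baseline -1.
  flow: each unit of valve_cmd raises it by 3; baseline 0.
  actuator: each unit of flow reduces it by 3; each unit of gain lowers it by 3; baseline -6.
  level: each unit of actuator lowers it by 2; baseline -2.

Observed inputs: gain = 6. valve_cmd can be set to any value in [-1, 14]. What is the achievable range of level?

Intervening on valve_cmd fixes its value directly, overriding its dependence on gain.
Substituting into the actuator equation gives actuator = -9*valve_cmd - 24.
Substituting into the level equation gives level = 18*valve_cmd + 46.
Linear in valve_cmd, so extremes are at the endpoints: valve_cmd = -1 gives level = 28; valve_cmd = 14 gives level = 298.

28 to 298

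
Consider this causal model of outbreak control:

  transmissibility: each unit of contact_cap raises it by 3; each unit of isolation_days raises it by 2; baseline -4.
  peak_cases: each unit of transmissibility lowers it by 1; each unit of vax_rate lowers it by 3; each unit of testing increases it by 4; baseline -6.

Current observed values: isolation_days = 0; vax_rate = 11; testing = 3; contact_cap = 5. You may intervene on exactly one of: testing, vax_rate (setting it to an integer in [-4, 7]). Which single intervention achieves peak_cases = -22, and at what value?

set testing = 7

Intervening on testing: with other inputs at their observed values, peak_cases = 4*testing - 50. Solving for -22 gives testing = 7, within [-4, 7].
Intervening on vax_rate: peak_cases = -3*vax_rate - 5. Reaching -22 requires vax_rate = 17/3, not an integer.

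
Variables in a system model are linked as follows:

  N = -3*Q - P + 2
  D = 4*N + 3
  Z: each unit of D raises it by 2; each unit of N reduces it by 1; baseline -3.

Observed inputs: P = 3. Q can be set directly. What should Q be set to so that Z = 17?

Substituting into the N equation gives N = -3*Q - 1.
This gives D = -12*Q - 1.
Substituting into the Z equation gives Z = -21*Q - 4.
Solve -21*Q - 4 = 17: Q = (17 + 4) / -21 = -1.

Q = -1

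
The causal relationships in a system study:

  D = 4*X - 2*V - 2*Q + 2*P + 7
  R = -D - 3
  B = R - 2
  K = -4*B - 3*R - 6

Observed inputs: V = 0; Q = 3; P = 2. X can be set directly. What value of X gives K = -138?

X = -7

Substituting into the D equation gives D = 4*X + 5.
So R = -4*X - 8.
So B = -4*X - 10.
K becomes 28*X + 58.
Solve 28*X + 58 = -138: X = (-138 - 58) / 28 = -7.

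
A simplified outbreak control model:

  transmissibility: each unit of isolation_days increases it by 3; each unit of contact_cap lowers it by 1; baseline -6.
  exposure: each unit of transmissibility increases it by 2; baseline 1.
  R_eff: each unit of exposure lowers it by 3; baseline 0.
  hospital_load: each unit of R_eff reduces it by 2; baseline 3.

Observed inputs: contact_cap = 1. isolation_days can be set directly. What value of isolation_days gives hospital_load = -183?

isolation_days = -3

Substituting into the transmissibility equation gives transmissibility = 3*isolation_days - 7.
Substituting into the exposure equation gives exposure = 6*isolation_days - 13.
This gives R_eff = -18*isolation_days + 39.
hospital_load becomes 36*isolation_days - 75.
Solve 36*isolation_days - 75 = -183: isolation_days = (-183 + 75) / 36 = -3.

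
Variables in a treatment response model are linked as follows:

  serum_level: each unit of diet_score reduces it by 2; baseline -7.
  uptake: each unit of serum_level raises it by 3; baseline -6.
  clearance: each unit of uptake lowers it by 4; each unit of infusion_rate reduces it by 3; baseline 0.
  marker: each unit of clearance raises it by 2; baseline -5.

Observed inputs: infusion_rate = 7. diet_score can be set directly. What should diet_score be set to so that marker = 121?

Substituting into the uptake equation gives uptake = -6*diet_score - 27.
clearance becomes 24*diet_score + 87.
Substituting into the marker equation gives marker = 48*diet_score + 169.
Solve 48*diet_score + 169 = 121: diet_score = (121 - 169) / 48 = -1.

diet_score = -1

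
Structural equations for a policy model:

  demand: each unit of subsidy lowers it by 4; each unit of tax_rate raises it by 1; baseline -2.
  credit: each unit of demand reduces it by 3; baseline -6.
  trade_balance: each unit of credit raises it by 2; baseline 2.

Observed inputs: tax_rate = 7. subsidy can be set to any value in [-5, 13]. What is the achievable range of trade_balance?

-160 to 272

Substituting into the demand equation gives demand = -4*subsidy + 5.
Substituting into the credit equation gives credit = 12*subsidy - 21.
Substituting into the trade_balance equation gives trade_balance = 24*subsidy - 40.
Linear in subsidy, so extremes are at the endpoints: subsidy = -5 gives trade_balance = -160; subsidy = 13 gives trade_balance = 272.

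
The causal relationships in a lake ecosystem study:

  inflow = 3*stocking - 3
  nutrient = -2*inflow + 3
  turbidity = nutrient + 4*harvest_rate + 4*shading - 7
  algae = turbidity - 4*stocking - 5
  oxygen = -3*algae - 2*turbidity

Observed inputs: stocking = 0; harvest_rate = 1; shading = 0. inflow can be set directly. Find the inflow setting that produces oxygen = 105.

inflow = 9

Intervening on inflow fixes its value directly, overriding its dependence on stocking.
Substituting into the turbidity equation gives turbidity = -2*inflow.
This gives algae = -2*inflow - 5.
So oxygen = 10*inflow + 15.
Solve 10*inflow + 15 = 105: inflow = (105 - 15) / 10 = 9.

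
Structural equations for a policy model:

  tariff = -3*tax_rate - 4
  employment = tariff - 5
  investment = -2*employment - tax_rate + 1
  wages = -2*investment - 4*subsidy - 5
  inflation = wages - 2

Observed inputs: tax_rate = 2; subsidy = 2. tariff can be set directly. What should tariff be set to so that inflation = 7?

Intervening on tariff fixes its value directly, overriding its dependence on tax_rate.
Substituting into the investment equation gives investment = -2*tariff + 9.
This gives wages = 4*tariff - 31.
Substituting into the inflation equation gives inflation = 4*tariff - 33.
Solve 4*tariff - 33 = 7: tariff = (7 + 33) / 4 = 10.

tariff = 10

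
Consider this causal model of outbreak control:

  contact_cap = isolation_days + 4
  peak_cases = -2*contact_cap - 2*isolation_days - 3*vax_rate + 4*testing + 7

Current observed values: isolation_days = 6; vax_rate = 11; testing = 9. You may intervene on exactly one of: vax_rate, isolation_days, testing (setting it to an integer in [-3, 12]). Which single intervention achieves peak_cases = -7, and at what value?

set vax_rate = 6

Intervening on vax_rate: with other inputs at their observed values, peak_cases = -3*vax_rate + 11. Solving for -7 gives vax_rate = 6, within [-3, 12].
Intervening on isolation_days: peak_cases = -4*isolation_days + 2. Reaching -7 requires isolation_days = 9/4, not an integer.
Intervening on testing: peak_cases = 4*testing - 58. Reaching -7 requires testing = 51/4, not an integer.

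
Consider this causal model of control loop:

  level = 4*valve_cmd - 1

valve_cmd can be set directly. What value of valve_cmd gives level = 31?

Solve 4*valve_cmd - 1 = 31: valve_cmd = (31 + 1) / 4 = 8.

valve_cmd = 8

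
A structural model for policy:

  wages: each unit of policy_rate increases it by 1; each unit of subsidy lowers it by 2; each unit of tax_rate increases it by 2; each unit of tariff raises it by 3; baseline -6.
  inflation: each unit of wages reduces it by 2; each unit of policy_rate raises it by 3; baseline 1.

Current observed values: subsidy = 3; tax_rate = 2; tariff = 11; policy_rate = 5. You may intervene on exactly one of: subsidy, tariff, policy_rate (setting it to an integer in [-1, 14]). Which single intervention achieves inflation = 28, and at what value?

Intervening on subsidy: inflation = 4*subsidy - 56. Reaching 28 requires subsidy = 21, outside [-1, 14].
Intervening on tariff: with other inputs at their observed values, inflation = -6*tariff + 22. Solving for 28 gives tariff = -1, within [-1, 14].
Intervening on policy_rate: inflation = policy_rate - 49. Reaching 28 requires policy_rate = 77, outside [-1, 14].

set tariff = -1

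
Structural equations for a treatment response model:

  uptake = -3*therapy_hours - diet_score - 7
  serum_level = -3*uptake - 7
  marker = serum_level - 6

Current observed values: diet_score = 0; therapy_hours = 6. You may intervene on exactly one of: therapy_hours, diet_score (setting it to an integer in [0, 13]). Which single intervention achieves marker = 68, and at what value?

set diet_score = 2

Intervening on therapy_hours: marker = 9*therapy_hours + 8. Reaching 68 requires therapy_hours = 20/3, not an integer.
Intervening on diet_score: with other inputs at their observed values, marker = 3*diet_score + 62. Solving for 68 gives diet_score = 2, within [0, 13].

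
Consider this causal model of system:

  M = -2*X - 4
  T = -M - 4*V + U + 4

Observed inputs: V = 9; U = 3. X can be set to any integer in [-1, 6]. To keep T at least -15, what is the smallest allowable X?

Substituting into the T equation gives T = 2*X - 25.
Require 2*X - 25 ≥ -15, so X ≥ 5.
The smallest integer in [-1, 6] satisfying this is 5.

X = 5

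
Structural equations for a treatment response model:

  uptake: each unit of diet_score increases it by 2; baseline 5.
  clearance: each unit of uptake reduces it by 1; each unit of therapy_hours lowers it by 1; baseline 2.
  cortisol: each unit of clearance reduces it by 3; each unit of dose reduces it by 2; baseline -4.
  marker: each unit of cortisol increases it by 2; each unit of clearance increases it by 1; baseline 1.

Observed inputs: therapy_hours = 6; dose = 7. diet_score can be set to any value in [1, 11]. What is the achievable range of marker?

20 to 120

Substituting into the clearance equation gives clearance = -2*diet_score - 9.
So cortisol = 6*diet_score + 9.
Substituting into the marker equation gives marker = 10*diet_score + 10.
Linear in diet_score, so extremes are at the endpoints: diet_score = 1 gives marker = 20; diet_score = 11 gives marker = 120.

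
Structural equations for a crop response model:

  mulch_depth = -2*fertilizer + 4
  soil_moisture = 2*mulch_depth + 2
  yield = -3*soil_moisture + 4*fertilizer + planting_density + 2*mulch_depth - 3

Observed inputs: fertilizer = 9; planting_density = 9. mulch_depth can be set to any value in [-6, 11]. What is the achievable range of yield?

Intervening on mulch_depth fixes its value directly, overriding its dependence on fertilizer.
Substituting into the yield equation gives yield = -4*mulch_depth + 36.
Linear in mulch_depth, so extremes are at the endpoints: mulch_depth = -6 gives yield = 60; mulch_depth = 11 gives yield = -8.

-8 to 60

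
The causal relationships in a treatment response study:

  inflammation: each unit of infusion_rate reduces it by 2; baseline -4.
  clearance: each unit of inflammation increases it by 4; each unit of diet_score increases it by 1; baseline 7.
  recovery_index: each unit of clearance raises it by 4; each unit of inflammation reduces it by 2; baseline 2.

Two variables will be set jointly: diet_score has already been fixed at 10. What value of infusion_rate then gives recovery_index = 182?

With diet_score held at 10:
Substituting into the clearance equation gives clearance = -8*infusion_rate + 1.
Substituting into the recovery_index equation gives recovery_index = -28*infusion_rate + 14.
Solve -28*infusion_rate + 14 = 182: infusion_rate = (182 - 14) / -28 = -6.

infusion_rate = -6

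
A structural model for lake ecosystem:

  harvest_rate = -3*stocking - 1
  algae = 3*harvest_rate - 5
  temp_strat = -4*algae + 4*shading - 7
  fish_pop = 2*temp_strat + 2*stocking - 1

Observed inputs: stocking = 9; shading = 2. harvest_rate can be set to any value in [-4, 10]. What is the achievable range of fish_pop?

-181 to 155

Intervening on harvest_rate fixes its value directly, overriding its dependence on stocking.
Substituting into the temp_strat equation gives temp_strat = -12*harvest_rate + 21.
So fish_pop = -24*harvest_rate + 59.
Linear in harvest_rate, so extremes are at the endpoints: harvest_rate = -4 gives fish_pop = 155; harvest_rate = 10 gives fish_pop = -181.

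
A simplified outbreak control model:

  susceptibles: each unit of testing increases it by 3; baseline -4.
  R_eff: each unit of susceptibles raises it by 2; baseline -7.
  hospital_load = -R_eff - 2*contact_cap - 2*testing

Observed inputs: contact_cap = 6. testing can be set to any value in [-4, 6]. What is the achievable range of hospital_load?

-45 to 35

Substituting into the R_eff equation gives R_eff = 6*testing - 15.
So hospital_load = -8*testing + 3.
Linear in testing, so extremes are at the endpoints: testing = -4 gives hospital_load = 35; testing = 6 gives hospital_load = -45.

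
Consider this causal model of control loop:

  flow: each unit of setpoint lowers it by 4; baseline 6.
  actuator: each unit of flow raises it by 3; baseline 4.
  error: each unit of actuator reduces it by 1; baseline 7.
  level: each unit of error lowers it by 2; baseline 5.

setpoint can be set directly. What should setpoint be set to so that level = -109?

Substituting into the actuator equation gives actuator = -12*setpoint + 22.
Substituting into the error equation gives error = 12*setpoint - 15.
Substituting into the level equation gives level = -24*setpoint + 35.
Solve -24*setpoint + 35 = -109: setpoint = (-109 - 35) / -24 = 6.

setpoint = 6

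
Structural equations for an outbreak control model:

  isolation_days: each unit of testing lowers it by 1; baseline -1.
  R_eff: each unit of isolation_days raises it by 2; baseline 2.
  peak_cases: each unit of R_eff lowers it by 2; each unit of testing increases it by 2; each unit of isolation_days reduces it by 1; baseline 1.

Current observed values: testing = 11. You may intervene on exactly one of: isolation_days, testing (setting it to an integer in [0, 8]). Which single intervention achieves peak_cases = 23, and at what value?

Intervening on isolation_days: peak_cases = -5*isolation_days + 19. Reaching 23 requires isolation_days = -4/5, not an integer.
Intervening on testing: with other inputs at their observed values, peak_cases = 7*testing + 2. Solving for 23 gives testing = 3, within [0, 8].

set testing = 3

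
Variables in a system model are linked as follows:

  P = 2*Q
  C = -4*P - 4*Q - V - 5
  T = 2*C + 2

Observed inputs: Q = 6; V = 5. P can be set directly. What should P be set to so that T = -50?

P = -2

Intervening on P fixes its value directly, overriding its dependence on Q.
Substituting into the C equation gives C = -4*P - 34.
Substituting into the T equation gives T = -8*P - 66.
Solve -8*P - 66 = -50: P = (-50 + 66) / -8 = -2.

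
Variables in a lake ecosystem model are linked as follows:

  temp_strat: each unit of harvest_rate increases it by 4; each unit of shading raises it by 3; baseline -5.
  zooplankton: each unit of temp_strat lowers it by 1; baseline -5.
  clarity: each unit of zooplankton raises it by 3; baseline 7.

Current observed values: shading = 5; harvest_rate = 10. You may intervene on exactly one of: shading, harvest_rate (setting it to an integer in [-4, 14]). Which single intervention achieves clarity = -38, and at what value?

Intervening on shading: clarity = -9*shading - 113. Reaching -38 requires shading = -25/3, not an integer.
Intervening on harvest_rate: with other inputs at their observed values, clarity = -12*harvest_rate - 38. Solving for -38 gives harvest_rate = 0, within [-4, 14].

set harvest_rate = 0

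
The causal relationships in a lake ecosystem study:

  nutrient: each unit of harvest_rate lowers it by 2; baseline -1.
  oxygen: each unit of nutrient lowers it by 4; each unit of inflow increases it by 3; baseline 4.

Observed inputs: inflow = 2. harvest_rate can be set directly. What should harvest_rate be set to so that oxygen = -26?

Substituting into the oxygen equation gives oxygen = 8*harvest_rate + 14.
Solve 8*harvest_rate + 14 = -26: harvest_rate = (-26 - 14) / 8 = -5.

harvest_rate = -5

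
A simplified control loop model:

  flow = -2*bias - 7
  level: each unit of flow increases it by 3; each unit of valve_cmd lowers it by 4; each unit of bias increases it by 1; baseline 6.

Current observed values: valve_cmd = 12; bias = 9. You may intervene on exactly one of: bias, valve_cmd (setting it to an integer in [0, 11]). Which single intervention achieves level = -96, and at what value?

Intervening on bias: level = -5*bias - 63. Reaching -96 requires bias = 33/5, not an integer.
Intervening on valve_cmd: with other inputs at their observed values, level = -4*valve_cmd - 60. Solving for -96 gives valve_cmd = 9, within [0, 11].

set valve_cmd = 9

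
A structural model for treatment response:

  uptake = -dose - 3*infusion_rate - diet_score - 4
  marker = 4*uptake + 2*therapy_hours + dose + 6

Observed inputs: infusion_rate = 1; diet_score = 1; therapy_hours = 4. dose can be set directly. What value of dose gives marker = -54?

Substituting into the uptake equation gives uptake = -dose - 8.
This gives marker = -3*dose - 18.
Solve -3*dose - 18 = -54: dose = (-54 + 18) / -3 = 12.

dose = 12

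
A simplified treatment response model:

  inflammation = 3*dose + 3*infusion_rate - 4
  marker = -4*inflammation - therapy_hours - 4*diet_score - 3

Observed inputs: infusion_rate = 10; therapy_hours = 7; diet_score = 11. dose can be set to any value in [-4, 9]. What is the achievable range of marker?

-266 to -110

Substituting into the inflammation equation gives inflammation = 3*dose + 26.
Substituting into the marker equation gives marker = -12*dose - 158.
Linear in dose, so extremes are at the endpoints: dose = -4 gives marker = -110; dose = 9 gives marker = -266.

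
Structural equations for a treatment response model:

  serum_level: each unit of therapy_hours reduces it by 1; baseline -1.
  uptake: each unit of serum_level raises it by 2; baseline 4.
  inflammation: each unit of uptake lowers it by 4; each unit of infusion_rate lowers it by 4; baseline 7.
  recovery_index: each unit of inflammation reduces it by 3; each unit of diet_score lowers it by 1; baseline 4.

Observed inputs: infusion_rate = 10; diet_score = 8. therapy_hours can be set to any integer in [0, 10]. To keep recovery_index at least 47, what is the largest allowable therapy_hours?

therapy_hours = 3

Substituting into the uptake equation gives uptake = -2*therapy_hours + 2.
Substituting into the inflammation equation gives inflammation = 8*therapy_hours - 41.
Substituting into the recovery_index equation gives recovery_index = -24*therapy_hours + 119.
Require -24*therapy_hours + 119 ≥ 47, so therapy_hours ≤ 3.
The largest integer in [0, 10] satisfying this is 3.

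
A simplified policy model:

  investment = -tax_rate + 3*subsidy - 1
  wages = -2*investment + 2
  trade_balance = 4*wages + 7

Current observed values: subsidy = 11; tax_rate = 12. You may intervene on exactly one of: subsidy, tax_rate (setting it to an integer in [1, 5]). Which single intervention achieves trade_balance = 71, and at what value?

Intervening on subsidy: with other inputs at their observed values, trade_balance = -24*subsidy + 119. Solving for 71 gives subsidy = 2, within [1, 5].
Intervening on tax_rate: trade_balance = 8*tax_rate - 241. Reaching 71 requires tax_rate = 39, outside [1, 5].

set subsidy = 2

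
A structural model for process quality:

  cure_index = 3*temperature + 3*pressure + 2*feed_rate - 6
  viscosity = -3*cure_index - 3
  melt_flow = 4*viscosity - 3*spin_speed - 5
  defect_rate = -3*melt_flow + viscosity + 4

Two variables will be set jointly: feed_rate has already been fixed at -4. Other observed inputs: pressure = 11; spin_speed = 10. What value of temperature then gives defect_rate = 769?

temperature = 0

With feed_rate held at -4:
Substituting into the cure_index equation gives cure_index = 3*temperature + 19.
viscosity becomes -9*temperature - 60.
melt_flow becomes -36*temperature - 275.
Substituting into the defect_rate equation gives defect_rate = 99*temperature + 769.
Solve 99*temperature + 769 = 769: temperature = (769 - 769) / 99 = 0.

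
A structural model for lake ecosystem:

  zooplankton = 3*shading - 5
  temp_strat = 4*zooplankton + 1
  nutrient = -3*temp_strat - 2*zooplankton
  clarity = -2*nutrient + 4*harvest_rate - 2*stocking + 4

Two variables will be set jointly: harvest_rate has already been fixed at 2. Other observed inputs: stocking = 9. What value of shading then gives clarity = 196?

shading = 4

With harvest_rate held at 2:
Substituting into the temp_strat equation gives temp_strat = 12*shading - 19.
This gives nutrient = -42*shading + 67.
clarity becomes 84*shading - 140.
Solve 84*shading - 140 = 196: shading = (196 + 140) / 84 = 4.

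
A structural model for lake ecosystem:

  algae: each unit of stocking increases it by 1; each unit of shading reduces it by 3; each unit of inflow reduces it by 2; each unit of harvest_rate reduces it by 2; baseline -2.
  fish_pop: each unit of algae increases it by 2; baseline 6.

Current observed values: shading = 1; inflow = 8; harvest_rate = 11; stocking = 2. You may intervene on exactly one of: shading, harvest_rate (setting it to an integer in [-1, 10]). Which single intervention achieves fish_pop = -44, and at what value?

Intervening on shading: fish_pop = -6*shading - 70. Reaching -44 requires shading = -13/3, not an integer.
Intervening on harvest_rate: with other inputs at their observed values, fish_pop = -4*harvest_rate - 32. Solving for -44 gives harvest_rate = 3, within [-1, 10].

set harvest_rate = 3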